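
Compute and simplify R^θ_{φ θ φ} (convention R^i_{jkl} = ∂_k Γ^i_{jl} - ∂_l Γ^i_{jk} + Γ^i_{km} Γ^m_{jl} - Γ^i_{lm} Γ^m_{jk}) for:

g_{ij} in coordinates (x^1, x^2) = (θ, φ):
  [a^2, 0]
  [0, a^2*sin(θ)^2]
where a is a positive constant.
Non-zero Christoffel symbols (Γ^k_{ij} = Γ^k_{ji}):
Γ^θ_{φ φ} = -sin(2*θ)/2
Γ^φ_{θ φ} = 1/tan(θ)
R^θ_{φ θ φ} = ∂_θ Γ^θ_{φ φ} - ∂_φ Γ^θ_{φ θ} + Γ^θ_{θ m} Γ^m_{φ φ} - Γ^θ_{φ m} Γ^m_{φ θ}
  = (-cos(2*θ)) - (0) + (0) - (-cos(θ)^2) = sin(θ)^2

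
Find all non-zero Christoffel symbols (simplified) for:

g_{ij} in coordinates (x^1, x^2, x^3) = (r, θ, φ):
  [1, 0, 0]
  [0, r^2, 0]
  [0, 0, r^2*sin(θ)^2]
Using Γ^k_{ij} = (1/2) g^{km} (∂_i g_{mj} + ∂_j g_{mi} - ∂_m g_{ij}); the metric is diagonal, so only the m = k term contributes.
Non-zero symbols (using the symmetry Γ^k_{ij} = Γ^k_{ji}):
Γ^r_{θ θ} = (1/2) g^{rr} (∂_θ g_{rθ} + ∂_θ g_{rθ} - ∂_r g_{θθ}) = (1/2)(1)((0) + (0) - (2*r)) = -r
Γ^r_{φ φ} = (1/2) g^{rr} (∂_φ g_{rφ} + ∂_φ g_{rφ} - ∂_r g_{φφ}) = (1/2)(1)((0) + (0) - (2*r*sin(θ)^2)) = -r*sin(θ)^2
Γ^θ_{r θ} = (1/2) g^{θθ} (∂_r g_{θθ} + ∂_θ g_{θr} - ∂_θ g_{rθ}) = (1/2)(1/r^2)((2*r) + (0) - (0)) = 1/r
Γ^θ_{φ φ} = (1/2) g^{θθ} (∂_φ g_{θφ} + ∂_φ g_{θφ} - ∂_θ g_{φφ}) = (1/2)(1/r^2)((0) + (0) - (r^2*sin(2*θ))) = -sin(2*θ)/2
Γ^φ_{r φ} = (1/2) g^{φφ} (∂_r g_{φφ} + ∂_φ g_{φr} - ∂_φ g_{rφ}) = (1/2)(1/(r^2*sin(θ)^2))((2*r*sin(θ)^2) + (0) - (0)) = 1/r
Γ^φ_{θ φ} = (1/2) g^{φφ} (∂_θ g_{φφ} + ∂_φ g_{φθ} - ∂_φ g_{θφ}) = (1/2)(1/(r^2*sin(θ)^2))((r^2*sin(2*θ)) + (0) - (0)) = 1/tan(θ)
All other Christoffel symbols are zero.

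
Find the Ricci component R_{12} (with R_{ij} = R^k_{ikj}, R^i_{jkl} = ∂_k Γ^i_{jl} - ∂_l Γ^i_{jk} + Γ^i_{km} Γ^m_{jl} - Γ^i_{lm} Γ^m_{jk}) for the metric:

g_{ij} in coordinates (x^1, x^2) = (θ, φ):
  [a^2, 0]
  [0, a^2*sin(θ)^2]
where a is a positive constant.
Non-zero Christoffel symbols (Γ^k_{ij} = Γ^k_{ji}):
Γ^θ_{φ φ} = -sin(2*θ)/2
Γ^φ_{θ φ} = 1/tan(θ)
R^θ_{θ θ φ} = 0 (a repeated index in an antisymmetric pair)
R^φ_{θ φ φ} = 0 (a repeated index in an antisymmetric pair)
R_{θφ} = R^θ_{θ θ φ} + R^φ_{θ φ φ} = (0) + (0) = 0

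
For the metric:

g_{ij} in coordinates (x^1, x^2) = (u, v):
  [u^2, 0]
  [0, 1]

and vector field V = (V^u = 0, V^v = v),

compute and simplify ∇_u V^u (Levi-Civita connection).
Non-zero Christoffel symbols:
Γ^u_{u u} = 1/u
∇_u V^u = ∂_u V^u + Γ^u_{u j} V^j
  = (0) + (1/u)(0) + (0)(v)
  = 0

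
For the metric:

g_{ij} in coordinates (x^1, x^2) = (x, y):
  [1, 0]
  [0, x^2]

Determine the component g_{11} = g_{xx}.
With x^1 = x, x^2 = y, g_{11} = g_{xx} is the row-1, column-1 entry of the matrix.
g_{11} = 1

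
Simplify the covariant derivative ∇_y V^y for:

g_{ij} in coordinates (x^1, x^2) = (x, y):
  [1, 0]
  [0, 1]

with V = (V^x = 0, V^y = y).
All Christoffel symbols are zero.
∇_y V^y = ∂_y V^y + Γ^y_{y j} V^j
  = (1) + (0)(0) + (0)(y)
  = 1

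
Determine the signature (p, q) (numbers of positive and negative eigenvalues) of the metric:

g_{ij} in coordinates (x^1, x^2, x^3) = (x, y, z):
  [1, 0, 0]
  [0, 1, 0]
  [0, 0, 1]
The metric is diagonal, so its eigenvalues are the diagonal entries: 1, 1, 1 (at a generic point, where coordinate-dependent entries are positive).
3 positive, 0 negative.
(3, 0) - Riemannian (positive definite)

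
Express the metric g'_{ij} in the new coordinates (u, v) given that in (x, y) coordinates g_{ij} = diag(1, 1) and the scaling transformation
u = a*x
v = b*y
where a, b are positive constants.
Invert the transformation: x = u/a, y = v/b
g'_{ij} = (∂x^k/∂x'^i)(∂x^l/∂x'^j) g_{kl}; with g_{kl} = δ_{kl} this is Σ_k (∂x^k/∂x'^i)(∂x^k/∂x'^j).
Jacobian: ∂x/∂u = 1/a, ∂x/∂v = 0, ∂y/∂u = 0, ∂y/∂v = 1/b
g'_{uu} = (1/a)(1/a) + (0)(0) = 1/a^2
g'_{uv} = (1/a)(0) + (0)(1/b) = 0
g'_{vv} = (0)(0) + (1/b)(1/b) = 1/b^2
g'_{ij} = diag(1/a^2, 1/b^2)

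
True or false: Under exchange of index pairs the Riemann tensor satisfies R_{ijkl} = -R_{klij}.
The pair-exchange symmetry has a plus sign: R_{ijkl} = +R_{klij}.
False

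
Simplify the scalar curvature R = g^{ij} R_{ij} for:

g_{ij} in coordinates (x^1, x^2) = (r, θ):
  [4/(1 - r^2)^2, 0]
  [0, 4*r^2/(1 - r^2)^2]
Non-zero Christoffel symbols (Γ^k_{ij} = Γ^k_{ji}):
Γ^r_{r r} = 2*r/(1 - r^2)
Γ^r_{θ θ} = (r^3 + r)/(r^2 - 1)
Γ^θ_{r θ} = (-r^2 - 1)/(r^3 - r)
Ricci tensor (R_{ij} = R^k_{ikj}): R_{rr} = -4/(r^2 - 1)^2, R_{rθ} = 0, R_{θθ} = -4*r^2/(r^2 - 1)^2
Inverse metric: g^{rr} = (1 - r^2)^2/4, g^{θθ} = (1 - r^2)^2/(4*r^2)
R = g^{ij} R_{ij} = ((1 - r^2)^2/4)(-4/(r^2 - 1)^2) + ((1 - r^2)^2/(4*r^2))(-4*r^2/(r^2 - 1)^2) = -2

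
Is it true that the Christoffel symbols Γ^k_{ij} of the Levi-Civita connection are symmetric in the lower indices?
The Levi-Civita connection is torsion-free, which is exactly Γ^k_{ij} = Γ^k_{ji}.
Yes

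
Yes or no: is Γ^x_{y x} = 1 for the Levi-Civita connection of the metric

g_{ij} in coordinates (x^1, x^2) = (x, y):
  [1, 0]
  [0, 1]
Γ^x_{y x} = (1/2) g^{xx} (∂_y g_{xx} + ∂_x g_{xy} - ∂_x g_{yx}) = (1/2)(1)((0) + (0) - (0)) = 0
This differs from the proposed value 1.
No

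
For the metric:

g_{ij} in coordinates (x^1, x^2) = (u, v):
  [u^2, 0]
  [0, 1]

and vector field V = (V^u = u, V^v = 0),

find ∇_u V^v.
Non-zero Christoffel symbols:
Γ^u_{u u} = 1/u
∇_u V^v = ∂_u V^v + Γ^v_{u j} V^j
  = (0) + (0)(u) + (0)(0)
  = 0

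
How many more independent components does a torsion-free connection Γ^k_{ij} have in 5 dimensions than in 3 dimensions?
Independent components in n dimensions: n × n(n+1)/2 = n^2(n+1)/2.
5D: 5 × 15 = 75
3D: 3 × 6 = 18
Difference = 75 - 18 = 57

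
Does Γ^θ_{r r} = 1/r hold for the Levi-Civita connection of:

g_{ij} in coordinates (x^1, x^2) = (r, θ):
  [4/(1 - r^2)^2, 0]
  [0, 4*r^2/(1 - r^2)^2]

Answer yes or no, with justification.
Γ^θ_{r r} = (1/2) g^{θθ} (∂_r g_{θr} + ∂_r g_{θr} - ∂_θ g_{rr}) = (1/2)((1 - r^2)^2/(4*r^2))((0) + (0) - (0)) = 0
This differs from the proposed value 1/r.
No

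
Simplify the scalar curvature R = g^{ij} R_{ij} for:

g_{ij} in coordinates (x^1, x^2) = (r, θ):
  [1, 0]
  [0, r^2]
Non-zero Christoffel symbols (Γ^k_{ij} = Γ^k_{ji}):
Γ^r_{θ θ} = -r
Γ^θ_{r θ} = 1/r
Ricci tensor (R_{ij} = R^k_{ikj}): R_{rr} = 0, R_{rθ} = 0, R_{θθ} = 0
Inverse metric: g^{rr} = 1, g^{θθ} = 1/r^2
R = g^{ij} R_{ij} = (1)(0) + (1/r^2)(0) = 0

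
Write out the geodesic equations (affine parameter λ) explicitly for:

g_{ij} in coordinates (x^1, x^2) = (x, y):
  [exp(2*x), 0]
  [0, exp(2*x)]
Geodesic equation: d^2x^k/dλ^2 + Γ^k_{ij} (dx^i/dλ)(dx^j/dλ) = 0.
Non-zero Christoffel symbols:
Γ^x_{x x} = 1
Γ^x_{y y} = -1
Γ^y_{x y} = 1
Substituting (the symmetric pair Γ^k_{ij}, Γ^k_{ji} combines into a factor 2):
d^2x/dλ^2 + (dx/dλ)^2 - (dy/dλ)^2 = 0
d^2y/dλ^2 + 2 (dx/dλ)(dy/dλ) = 0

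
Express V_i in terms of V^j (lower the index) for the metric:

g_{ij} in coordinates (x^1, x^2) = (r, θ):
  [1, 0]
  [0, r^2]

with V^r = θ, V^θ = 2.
V_i = g_{ij} V^j:
V_r = (1)(θ) + (0)(2) = θ
V_θ = (0)(θ) + (r^2)(2) = 2*r^2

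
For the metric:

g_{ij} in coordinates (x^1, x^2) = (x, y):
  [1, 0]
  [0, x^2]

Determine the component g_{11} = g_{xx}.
With x^1 = x, x^2 = y, g_{11} = g_{xx} is the row-1, column-1 entry of the matrix.
g_{11} = 1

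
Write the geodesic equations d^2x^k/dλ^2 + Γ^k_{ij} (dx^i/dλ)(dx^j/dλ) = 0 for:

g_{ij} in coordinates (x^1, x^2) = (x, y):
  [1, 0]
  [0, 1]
Geodesic equation: d^2x^k/dλ^2 + Γ^k_{ij} (dx^i/dλ)(dx^j/dλ) = 0.
All Christoffel symbols vanish, so the geodesics are straight lines:
d^2x/dλ^2 = 0
d^2y/dλ^2 = 0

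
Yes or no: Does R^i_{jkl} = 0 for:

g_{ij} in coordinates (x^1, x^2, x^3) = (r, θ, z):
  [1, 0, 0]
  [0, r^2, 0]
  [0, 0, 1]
Non-zero Christoffel symbols:
Γ^r_{θ θ} = -r
Γ^θ_{r θ} = 1/r
Ricci tensor: R_{rr} = 0, R_{rθ} = 0, R_{rz} = 0, R_{θθ} = 0, R_{θz} = 0, R_{zz} = 0
All R_{ij} vanish; in 3 dimensions the Riemann tensor is fully determined by the Ricci tensor, so R^i_{jkl} = 0: the metric is flat (curvilinear coordinates on flat space).
Yes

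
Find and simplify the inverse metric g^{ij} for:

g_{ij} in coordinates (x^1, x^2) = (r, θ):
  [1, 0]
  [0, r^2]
The metric is diagonal, so g^{ij} is diagonal with entries 1/g_{ii}: diag(1, 1/(r^2)).
g^{ij}:
  [1, 0]
  [0, 1/r^2]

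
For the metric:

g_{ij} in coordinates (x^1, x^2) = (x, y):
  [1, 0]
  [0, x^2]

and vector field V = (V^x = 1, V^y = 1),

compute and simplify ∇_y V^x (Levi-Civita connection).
Non-zero Christoffel symbols:
Γ^x_{y y} = -x
Γ^y_{x y} = 1/x
∇_y V^x = ∂_y V^x + Γ^x_{y j} V^j
  = (0) + (0)(1) + (-x)(1)
  = -x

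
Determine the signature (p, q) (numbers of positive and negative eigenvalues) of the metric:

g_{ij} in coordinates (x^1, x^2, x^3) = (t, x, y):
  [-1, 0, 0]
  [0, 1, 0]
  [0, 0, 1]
The metric is diagonal, so its eigenvalues are the diagonal entries: -1, 1, 1 (at a generic point, where coordinate-dependent entries are positive).
2 positive, 1 negative.
(2, 1) - Lorentzian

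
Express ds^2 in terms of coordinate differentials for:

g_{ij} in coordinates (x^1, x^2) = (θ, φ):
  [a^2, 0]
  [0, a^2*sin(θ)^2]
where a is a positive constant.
ds^2 = g_{ij} dx^i dx^j; only the non-zero components contribute.
ds^2 = a^2 dθ^2 + a^2*sin(θ)^2 dφ^2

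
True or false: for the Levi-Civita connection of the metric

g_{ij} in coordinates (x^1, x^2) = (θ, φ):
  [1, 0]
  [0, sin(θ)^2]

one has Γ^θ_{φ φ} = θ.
Γ^θ_{φ φ} = (1/2) g^{θθ} (∂_φ g_{θφ} + ∂_φ g_{θφ} - ∂_θ g_{φφ}) = (1/2)(1)((0) + (0) - (sin(2*θ))) = -sin(2*θ)/2
This differs from the proposed value θ.
False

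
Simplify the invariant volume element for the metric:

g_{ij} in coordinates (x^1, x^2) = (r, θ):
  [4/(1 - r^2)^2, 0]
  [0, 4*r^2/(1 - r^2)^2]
det(g) = 16*r^2/(1 - r^2)^4
√|det(g)| = 4*r/(r^2 - 1)^2
Volume element: dV = 4*r/(r^2 - 1)^2 dr dθ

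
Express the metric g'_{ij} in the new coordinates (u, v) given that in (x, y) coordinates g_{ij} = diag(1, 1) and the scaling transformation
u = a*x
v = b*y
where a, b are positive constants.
Invert the transformation: x = u/a, y = v/b
g'_{ij} = (∂x^k/∂x'^i)(∂x^l/∂x'^j) g_{kl}; with g_{kl} = δ_{kl} this is Σ_k (∂x^k/∂x'^i)(∂x^k/∂x'^j).
Jacobian: ∂x/∂u = 1/a, ∂x/∂v = 0, ∂y/∂u = 0, ∂y/∂v = 1/b
g'_{uu} = (1/a)(1/a) + (0)(0) = 1/a^2
g'_{uv} = (1/a)(0) + (0)(1/b) = 0
g'_{vv} = (0)(0) + (1/b)(1/b) = 1/b^2
g'_{ij} = diag(1/a^2, 1/b^2)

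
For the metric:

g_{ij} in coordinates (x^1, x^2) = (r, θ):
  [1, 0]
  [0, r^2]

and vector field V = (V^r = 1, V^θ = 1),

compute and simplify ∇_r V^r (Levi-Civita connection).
Non-zero Christoffel symbols:
Γ^r_{θ θ} = -r
Γ^θ_{r θ} = 1/r
∇_r V^r = ∂_r V^r + Γ^r_{r j} V^j
  = (0) + (0)(1) + (0)(1)
  = 0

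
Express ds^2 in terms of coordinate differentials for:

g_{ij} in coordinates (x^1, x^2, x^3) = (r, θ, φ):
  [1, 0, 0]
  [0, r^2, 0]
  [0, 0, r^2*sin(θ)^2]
ds^2 = g_{ij} dx^i dx^j; only the non-zero components contribute.
ds^2 = dr^2 + r^2 dθ^2 + r^2*sin(θ)^2 dφ^2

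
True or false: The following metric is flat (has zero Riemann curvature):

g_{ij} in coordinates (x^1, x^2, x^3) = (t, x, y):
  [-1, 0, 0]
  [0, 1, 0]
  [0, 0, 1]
All metric components are constant, so every Christoffel symbol vanishes and R^i_{jkl} = 0.
True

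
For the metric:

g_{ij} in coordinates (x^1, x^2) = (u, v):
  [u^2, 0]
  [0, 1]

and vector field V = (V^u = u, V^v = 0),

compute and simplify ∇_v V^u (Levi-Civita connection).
Non-zero Christoffel symbols:
Γ^u_{u u} = 1/u
∇_v V^u = ∂_v V^u + Γ^u_{v j} V^j
  = (0) + (0)(u) + (0)(0)
  = 0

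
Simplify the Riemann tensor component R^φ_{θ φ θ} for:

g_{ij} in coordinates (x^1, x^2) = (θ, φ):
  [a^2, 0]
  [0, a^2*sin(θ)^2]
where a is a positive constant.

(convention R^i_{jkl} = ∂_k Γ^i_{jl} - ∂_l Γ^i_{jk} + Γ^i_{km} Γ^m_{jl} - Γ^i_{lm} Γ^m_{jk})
Non-zero Christoffel symbols (Γ^k_{ij} = Γ^k_{ji}):
Γ^θ_{φ φ} = -sin(2*θ)/2
Γ^φ_{θ φ} = 1/tan(θ)
R^φ_{θ φ θ} = ∂_φ Γ^φ_{θ θ} - ∂_θ Γ^φ_{θ φ} + Γ^φ_{φ m} Γ^m_{θ θ} - Γ^φ_{θ m} Γ^m_{θ φ}
  = (0) - (-1/sin(θ)^2) + (0) - (1/tan(θ)^2) = 1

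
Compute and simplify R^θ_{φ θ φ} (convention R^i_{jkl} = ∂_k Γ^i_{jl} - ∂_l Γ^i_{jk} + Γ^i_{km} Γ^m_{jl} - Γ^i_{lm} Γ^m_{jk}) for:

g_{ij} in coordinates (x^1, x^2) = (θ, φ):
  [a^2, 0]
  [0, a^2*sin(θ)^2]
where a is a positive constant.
Non-zero Christoffel symbols (Γ^k_{ij} = Γ^k_{ji}):
Γ^θ_{φ φ} = -sin(2*θ)/2
Γ^φ_{θ φ} = 1/tan(θ)
R^θ_{φ θ φ} = ∂_θ Γ^θ_{φ φ} - ∂_φ Γ^θ_{φ θ} + Γ^θ_{θ m} Γ^m_{φ φ} - Γ^θ_{φ m} Γ^m_{φ θ}
  = (-cos(2*θ)) - (0) + (0) - (-cos(θ)^2) = sin(θ)^2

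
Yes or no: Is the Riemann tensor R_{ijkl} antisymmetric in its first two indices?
R_{ijkl} = -R_{jikl} (follows from metric compatibility).
Yes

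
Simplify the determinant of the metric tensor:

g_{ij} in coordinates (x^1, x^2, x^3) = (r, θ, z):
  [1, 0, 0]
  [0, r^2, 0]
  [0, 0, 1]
Diagonal metric: det(g) = g_{11}·g_{22}·g_{33}
= (1)·(r^2)·(1)
det(g) = r^2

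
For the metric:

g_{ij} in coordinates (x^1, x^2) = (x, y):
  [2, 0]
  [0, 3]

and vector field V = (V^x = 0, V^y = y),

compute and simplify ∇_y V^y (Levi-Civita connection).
All Christoffel symbols are zero.
∇_y V^y = ∂_y V^y + Γ^y_{y j} V^j
  = (1) + (0)(0) + (0)(y)
  = 1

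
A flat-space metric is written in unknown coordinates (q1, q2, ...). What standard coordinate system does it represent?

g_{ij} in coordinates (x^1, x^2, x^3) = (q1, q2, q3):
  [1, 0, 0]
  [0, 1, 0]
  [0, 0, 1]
All components are constant and the metric is the identity, i.e. orthonormal rectilinear coordinates.
Cartesian (3D) coordinates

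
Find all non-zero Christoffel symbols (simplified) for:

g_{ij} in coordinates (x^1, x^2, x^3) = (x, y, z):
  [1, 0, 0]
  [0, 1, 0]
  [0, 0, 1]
Using Γ^k_{ij} = (1/2) g^{km} (∂_i g_{mj} + ∂_j g_{mi} - ∂_m g_{ij}); the metric is diagonal, so only the m = k term contributes.
Every metric component is constant, so all ∂_m g_{ij} = 0 and every Christoffel symbol vanishes.
All Christoffel symbols are zero.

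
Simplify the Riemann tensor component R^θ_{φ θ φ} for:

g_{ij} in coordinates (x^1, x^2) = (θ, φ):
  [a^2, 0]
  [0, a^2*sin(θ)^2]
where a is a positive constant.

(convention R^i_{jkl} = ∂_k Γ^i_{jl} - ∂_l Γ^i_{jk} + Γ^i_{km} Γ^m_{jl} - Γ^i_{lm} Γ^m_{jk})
Non-zero Christoffel symbols (Γ^k_{ij} = Γ^k_{ji}):
Γ^θ_{φ φ} = -sin(2*θ)/2
Γ^φ_{θ φ} = 1/tan(θ)
R^θ_{φ θ φ} = ∂_θ Γ^θ_{φ φ} - ∂_φ Γ^θ_{φ θ} + Γ^θ_{θ m} Γ^m_{φ φ} - Γ^θ_{φ m} Γ^m_{φ θ}
  = (-cos(2*θ)) - (0) + (0) - (-cos(θ)^2) = sin(θ)^2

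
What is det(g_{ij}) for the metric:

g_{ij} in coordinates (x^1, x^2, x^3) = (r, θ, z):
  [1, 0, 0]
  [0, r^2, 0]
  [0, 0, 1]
Diagonal metric: det(g) = g_{11}·g_{22}·g_{33}
= (1)·(r^2)·(1)
det(g) = r^2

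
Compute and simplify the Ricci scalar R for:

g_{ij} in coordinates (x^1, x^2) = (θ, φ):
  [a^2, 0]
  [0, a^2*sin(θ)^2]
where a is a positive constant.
Non-zero Christoffel symbols (Γ^k_{ij} = Γ^k_{ji}):
Γ^θ_{φ φ} = -sin(2*θ)/2
Γ^φ_{θ φ} = 1/tan(θ)
Ricci tensor (R_{ij} = R^k_{ikj}): R_{θθ} = 1, R_{θφ} = 0, R_{φφ} = sin(θ)^2
Inverse metric: g^{θθ} = 1/a^2, g^{φφ} = 1/(a^2*sin(θ)^2)
R = g^{ij} R_{ij} = (1/a^2)(1) + (1/(a^2*sin(θ)^2))(sin(θ)^2) = 2/a^2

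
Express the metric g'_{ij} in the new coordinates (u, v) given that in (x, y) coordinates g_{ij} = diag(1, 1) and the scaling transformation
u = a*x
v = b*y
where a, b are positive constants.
Invert the transformation: x = u/a, y = v/b
g'_{ij} = (∂x^k/∂x'^i)(∂x^l/∂x'^j) g_{kl}; with g_{kl} = δ_{kl} this is Σ_k (∂x^k/∂x'^i)(∂x^k/∂x'^j).
Jacobian: ∂x/∂u = 1/a, ∂x/∂v = 0, ∂y/∂u = 0, ∂y/∂v = 1/b
g'_{uu} = (1/a)(1/a) + (0)(0) = 1/a^2
g'_{uv} = (1/a)(0) + (0)(1/b) = 0
g'_{vv} = (0)(0) + (1/b)(1/b) = 1/b^2
g'_{ij} = diag(1/a^2, 1/b^2)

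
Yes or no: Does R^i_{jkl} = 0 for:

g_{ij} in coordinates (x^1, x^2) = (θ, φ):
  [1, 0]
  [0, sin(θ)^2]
Non-zero Christoffel symbols:
Γ^θ_{φ φ} = -sin(2*θ)/2
Γ^φ_{θ φ} = 1/tan(θ)
Ricci tensor: R_{θθ} = 1, R_{θφ} = 0, R_{φφ} = sin(θ)^2
The Ricci tensor is non-zero, so the Riemann tensor is non-zero: not flat.
No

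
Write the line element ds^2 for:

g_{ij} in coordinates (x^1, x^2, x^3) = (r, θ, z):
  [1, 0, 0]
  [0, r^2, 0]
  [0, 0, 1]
ds^2 = g_{ij} dx^i dx^j; only the non-zero components contribute.
ds^2 = dr^2 + r^2 dθ^2 + dz^2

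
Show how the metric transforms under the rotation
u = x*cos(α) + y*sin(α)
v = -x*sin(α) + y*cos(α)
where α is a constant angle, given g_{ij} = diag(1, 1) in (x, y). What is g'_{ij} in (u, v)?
Invert the transformation: x = u*cos(α) - v*sin(α), y = u*sin(α) + v*cos(α)
g'_{ij} = (∂x^k/∂x'^i)(∂x^l/∂x'^j) g_{kl}; with g_{kl} = δ_{kl} this is Σ_k (∂x^k/∂x'^i)(∂x^k/∂x'^j).
Jacobian: ∂x/∂u = cos(α), ∂x/∂v = -sin(α), ∂y/∂u = sin(α), ∂y/∂v = cos(α)
g'_{uu} = (cos(α))(cos(α)) + (sin(α))(sin(α)) = 1
g'_{uv} = (cos(α))(-sin(α)) + (sin(α))(cos(α)) = 0
g'_{vv} = (-sin(α))(-sin(α)) + (cos(α))(cos(α)) = 1
g'_{ij} = diag(1, 1)
The Euclidean metric is invariant under rotations.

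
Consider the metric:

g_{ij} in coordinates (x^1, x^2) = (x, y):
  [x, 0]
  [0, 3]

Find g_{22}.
With x^1 = x, x^2 = y, g_{22} = g_{yy} is the row-2, column-2 entry of the matrix.
g_{22} = 3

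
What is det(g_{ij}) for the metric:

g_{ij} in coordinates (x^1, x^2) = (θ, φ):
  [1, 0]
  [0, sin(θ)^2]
For a 2×2 metric: det(g) = g_{11}·g_{22} - g_{12}·g_{21}
= (1)·(sin(θ)^2) - (0)·(0)
= sin(θ)^2 - 0
det(g) = sin(θ)^2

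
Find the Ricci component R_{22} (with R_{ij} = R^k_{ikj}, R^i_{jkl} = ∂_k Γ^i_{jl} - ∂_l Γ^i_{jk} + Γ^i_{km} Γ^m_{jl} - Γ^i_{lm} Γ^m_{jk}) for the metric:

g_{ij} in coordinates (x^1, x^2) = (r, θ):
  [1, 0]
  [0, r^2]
Non-zero Christoffel symbols (Γ^k_{ij} = Γ^k_{ji}):
Γ^r_{θ θ} = -r
Γ^θ_{r θ} = 1/r
R^r_{θ r θ} = ∂_r Γ^r_{θ θ} - ∂_θ Γ^r_{θ r} + Γ^r_{r m} Γ^m_{θ θ} - Γ^r_{θ m} Γ^m_{θ r}
  = (-1) - (0) + (0) - (-1) = 0
R^θ_{θ θ θ} = 0 (a repeated index in an antisymmetric pair)
R_{θθ} = R^r_{θ r θ} + R^θ_{θ θ θ} = (0) + (0) = 0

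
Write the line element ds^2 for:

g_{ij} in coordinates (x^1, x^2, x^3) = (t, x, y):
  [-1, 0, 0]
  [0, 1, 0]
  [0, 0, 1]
ds^2 = g_{ij} dx^i dx^j; only the non-zero components contribute.
ds^2 = -dt^2 + dx^2 + dy^2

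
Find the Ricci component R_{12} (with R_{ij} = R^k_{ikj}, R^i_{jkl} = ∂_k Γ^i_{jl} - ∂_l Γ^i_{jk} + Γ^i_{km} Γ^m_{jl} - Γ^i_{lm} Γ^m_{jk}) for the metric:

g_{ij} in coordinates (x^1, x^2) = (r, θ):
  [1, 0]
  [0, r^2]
Non-zero Christoffel symbols (Γ^k_{ij} = Γ^k_{ji}):
Γ^r_{θ θ} = -r
Γ^θ_{r θ} = 1/r
R^r_{r r θ} = 0 (a repeated index in an antisymmetric pair)
R^θ_{r θ θ} = 0 (a repeated index in an antisymmetric pair)
R_{rθ} = R^r_{r r θ} + R^θ_{r θ θ} = (0) + (0) = 0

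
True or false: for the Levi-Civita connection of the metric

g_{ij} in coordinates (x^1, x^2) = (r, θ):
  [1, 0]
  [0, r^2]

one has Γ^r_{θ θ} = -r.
Γ^r_{θ θ} = (1/2) g^{rr} (∂_θ g_{rθ} + ∂_θ g_{rθ} - ∂_r g_{θθ}) = (1/2)(1)((0) + (0) - (2*r)) = -r
This equals the proposed value -r.
True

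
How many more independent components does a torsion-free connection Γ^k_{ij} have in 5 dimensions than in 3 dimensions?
Independent components in n dimensions: n × n(n+1)/2 = n^2(n+1)/2.
5D: 5 × 15 = 75
3D: 3 × 6 = 18
Difference = 75 - 18 = 57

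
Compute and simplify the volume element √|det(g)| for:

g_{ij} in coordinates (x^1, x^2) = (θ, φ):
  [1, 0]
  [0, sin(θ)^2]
det(g) = sin(θ)^2
√|det(g)| = sin(θ) (taking 0 < θ < π so that |sin(θ)| = sin(θ))
Volume element: dV = sin(θ) dθ dφ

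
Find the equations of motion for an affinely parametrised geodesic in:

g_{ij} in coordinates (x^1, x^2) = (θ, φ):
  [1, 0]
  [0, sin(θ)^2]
Geodesic equation: d^2x^k/dλ^2 + Γ^k_{ij} (dx^i/dλ)(dx^j/dλ) = 0.
Non-zero Christoffel symbols:
Γ^θ_{φ φ} = -sin(2*θ)/2
Γ^φ_{θ φ} = 1/tan(θ)
Substituting (the symmetric pair Γ^k_{ij}, Γ^k_{ji} combines into a factor 2):
d^2θ/dλ^2 - (sin(2*θ)/2) (dφ/dλ)^2 = 0
d^2φ/dλ^2 + (2/tan(θ)) (dθ/dλ)(dφ/dλ) = 0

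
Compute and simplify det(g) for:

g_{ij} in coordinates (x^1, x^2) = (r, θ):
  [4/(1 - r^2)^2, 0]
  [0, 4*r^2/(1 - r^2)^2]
For a 2×2 metric: det(g) = g_{11}·g_{22} - g_{12}·g_{21}
= (4/(1 - r^2)^2)·(4*r^2/(1 - r^2)^2) - (0)·(0)
= 16*r^2/(1 - r^2)^4 - 0
det(g) = 16*r^2/(1 - r^2)^4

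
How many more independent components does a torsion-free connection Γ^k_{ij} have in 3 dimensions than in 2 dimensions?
Independent components in n dimensions: n × n(n+1)/2 = n^2(n+1)/2.
3D: 3 × 6 = 18
2D: 2 × 3 = 6
Difference = 18 - 6 = 12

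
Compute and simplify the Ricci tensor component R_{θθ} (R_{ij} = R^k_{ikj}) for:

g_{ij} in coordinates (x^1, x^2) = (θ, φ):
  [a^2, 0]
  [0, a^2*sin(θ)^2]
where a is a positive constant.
Non-zero Christoffel symbols (Γ^k_{ij} = Γ^k_{ji}):
Γ^θ_{φ φ} = -sin(2*θ)/2
Γ^φ_{θ φ} = 1/tan(θ)
R^θ_{θ θ θ} = 0 (a repeated index in an antisymmetric pair)
R^φ_{θ φ θ} = ∂_φ Γ^φ_{θ θ} - ∂_θ Γ^φ_{θ φ} + Γ^φ_{φ m} Γ^m_{θ θ} - Γ^φ_{θ m} Γ^m_{θ φ}
  = (0) - (-1/sin(θ)^2) + (0) - (1/tan(θ)^2) = 1
R_{θθ} = R^θ_{θ θ θ} + R^φ_{θ φ θ} = (0) + (1) = 1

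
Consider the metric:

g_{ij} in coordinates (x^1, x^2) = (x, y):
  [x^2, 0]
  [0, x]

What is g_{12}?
With x^1 = x, x^2 = y, g_{12} = g_{xy} is the row-1, column-2 entry of the matrix.
g_{12} = 0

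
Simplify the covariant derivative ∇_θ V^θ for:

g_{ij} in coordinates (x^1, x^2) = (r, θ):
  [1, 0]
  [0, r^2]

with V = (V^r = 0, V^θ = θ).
Non-zero Christoffel symbols:
Γ^r_{θ θ} = -r
Γ^θ_{r θ} = 1/r
∇_θ V^θ = ∂_θ V^θ + Γ^θ_{θ j} V^j
  = (1) + (1/r)(0) + (0)(θ)
  = 1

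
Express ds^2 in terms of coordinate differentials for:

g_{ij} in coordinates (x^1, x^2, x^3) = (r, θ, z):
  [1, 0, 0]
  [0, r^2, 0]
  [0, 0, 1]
ds^2 = g_{ij} dx^i dx^j; only the non-zero components contribute.
ds^2 = dr^2 + r^2 dθ^2 + dz^2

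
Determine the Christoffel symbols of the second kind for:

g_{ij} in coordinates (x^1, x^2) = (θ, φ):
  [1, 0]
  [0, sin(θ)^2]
Using Γ^k_{ij} = (1/2) g^{km} (∂_i g_{mj} + ∂_j g_{mi} - ∂_m g_{ij}); the metric is diagonal, so only the m = k term contributes.
Non-zero symbols (using the symmetry Γ^k_{ij} = Γ^k_{ji}):
Γ^θ_{φ φ} = (1/2) g^{θθ} (∂_φ g_{θφ} + ∂_φ g_{θφ} - ∂_θ g_{φφ}) = (1/2)(1)((0) + (0) - (sin(2*θ))) = -sin(2*θ)/2
Γ^φ_{θ φ} = (1/2) g^{φφ} (∂_θ g_{φφ} + ∂_φ g_{φθ} - ∂_φ g_{θφ}) = (1/2)(1/sin(θ)^2)((sin(2*θ)) + (0) - (0)) = 1/tan(θ)
All other Christoffel symbols are zero.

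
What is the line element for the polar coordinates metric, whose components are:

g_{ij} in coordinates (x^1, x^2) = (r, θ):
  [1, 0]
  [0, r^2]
ds^2 = g_{ij} dx^i dx^j; only the non-zero components contribute.
ds^2 = dr^2 + r^2 dθ^2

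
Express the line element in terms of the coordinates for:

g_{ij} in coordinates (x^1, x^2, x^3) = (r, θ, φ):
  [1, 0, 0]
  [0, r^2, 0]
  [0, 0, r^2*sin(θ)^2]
ds^2 = g_{ij} dx^i dx^j; only the non-zero components contribute.
ds^2 = dr^2 + r^2 dθ^2 + r^2*sin(θ)^2 dφ^2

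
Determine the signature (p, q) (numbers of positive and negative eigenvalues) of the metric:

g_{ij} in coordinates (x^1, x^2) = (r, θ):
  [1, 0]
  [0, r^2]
The metric is diagonal, so its eigenvalues are the diagonal entries: 1, r^2 (at a generic point, where coordinate-dependent entries are positive).
2 positive, 0 negative.
(2, 0) - Riemannian (positive definite)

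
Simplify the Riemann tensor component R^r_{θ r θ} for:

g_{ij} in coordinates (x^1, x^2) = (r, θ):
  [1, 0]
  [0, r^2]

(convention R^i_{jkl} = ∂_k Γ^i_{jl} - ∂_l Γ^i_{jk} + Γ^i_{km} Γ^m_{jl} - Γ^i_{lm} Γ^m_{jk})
Non-zero Christoffel symbols (Γ^k_{ij} = Γ^k_{ji}):
Γ^r_{θ θ} = -r
Γ^θ_{r θ} = 1/r
R^r_{θ r θ} = ∂_r Γ^r_{θ θ} - ∂_θ Γ^r_{θ r} + Γ^r_{r m} Γ^m_{θ θ} - Γ^r_{θ m} Γ^m_{θ r}
  = (-1) - (0) + (0) - (-1) = 0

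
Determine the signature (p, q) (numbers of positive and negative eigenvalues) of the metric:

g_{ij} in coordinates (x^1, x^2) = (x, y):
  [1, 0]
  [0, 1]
The metric is diagonal, so its eigenvalues are the diagonal entries: 1, 1 (at a generic point, where coordinate-dependent entries are positive).
2 positive, 0 negative.
(2, 0) - Riemannian (positive definite)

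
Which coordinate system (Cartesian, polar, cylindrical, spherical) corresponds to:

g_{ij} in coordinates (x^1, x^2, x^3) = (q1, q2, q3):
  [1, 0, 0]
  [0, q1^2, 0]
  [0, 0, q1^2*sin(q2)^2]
The line element ds^2 = dq1^2 + q1^2 dq2^2 + q1^2 sin(q2)^2 dq3^2 is dr^2 + r^2 dθ^2 + r^2 sin(θ)^2 dφ^2 with q1 = r, q2 = θ, q3 = φ.
spherical coordinates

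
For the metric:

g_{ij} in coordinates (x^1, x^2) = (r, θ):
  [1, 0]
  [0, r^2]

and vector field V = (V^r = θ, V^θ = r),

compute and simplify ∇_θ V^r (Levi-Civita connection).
Non-zero Christoffel symbols:
Γ^r_{θ θ} = -r
Γ^θ_{r θ} = 1/r
∇_θ V^r = ∂_θ V^r + Γ^r_{θ j} V^j
  = (1) + (0)(θ) + (-r)(r)
  = 1 - r^2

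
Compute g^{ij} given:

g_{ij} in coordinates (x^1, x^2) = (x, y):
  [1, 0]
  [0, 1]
The metric is diagonal, so g^{ij} is diagonal with entries 1/g_{ii}: diag(1, 1).
g^{ij}:
  [1, 0]
  [0, 1]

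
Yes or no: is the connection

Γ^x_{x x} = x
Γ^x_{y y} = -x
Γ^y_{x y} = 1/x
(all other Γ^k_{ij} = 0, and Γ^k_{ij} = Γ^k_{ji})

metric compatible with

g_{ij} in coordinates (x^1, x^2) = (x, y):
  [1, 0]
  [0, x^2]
Using ∇_k g_{ij} = ∂_k g_{ij} - Γ^m_{ki} g_{mj} - Γ^m_{kj} g_{im}:
∇_x g_{xx} = (0) - (x) - (x) = -2*x ≠ 0
So the connection is not metric compatible (it is not the Levi-Civita connection).
No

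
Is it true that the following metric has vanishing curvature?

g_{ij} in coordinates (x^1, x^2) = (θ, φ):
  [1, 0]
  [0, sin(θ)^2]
Non-zero Christoffel symbols:
Γ^θ_{φ φ} = -sin(2*θ)/2
Γ^φ_{θ φ} = 1/tan(θ)
Ricci tensor: R_{θθ} = 1, R_{θφ} = 0, R_{φφ} = sin(θ)^2
The Ricci tensor is non-zero, so the Riemann tensor is non-zero: not flat.
No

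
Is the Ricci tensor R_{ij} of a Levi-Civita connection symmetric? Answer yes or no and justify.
R_{ij} = R^k_{ikj}; the pair symmetry R_{kilj} = R_{ljki} gives R_{ij} = R_{ji}.
Yes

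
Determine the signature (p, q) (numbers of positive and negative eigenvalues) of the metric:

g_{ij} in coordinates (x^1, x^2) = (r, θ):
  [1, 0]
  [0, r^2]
The metric is diagonal, so its eigenvalues are the diagonal entries: 1, r^2 (at a generic point, where coordinate-dependent entries are positive).
2 positive, 0 negative.
(2, 0) - Riemannian (positive definite)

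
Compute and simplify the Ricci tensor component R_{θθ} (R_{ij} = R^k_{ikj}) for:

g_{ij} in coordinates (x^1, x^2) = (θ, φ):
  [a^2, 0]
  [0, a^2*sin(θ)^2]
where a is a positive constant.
Non-zero Christoffel symbols (Γ^k_{ij} = Γ^k_{ji}):
Γ^θ_{φ φ} = -sin(2*θ)/2
Γ^φ_{θ φ} = 1/tan(θ)
R^θ_{θ θ θ} = 0 (a repeated index in an antisymmetric pair)
R^φ_{θ φ θ} = ∂_φ Γ^φ_{θ θ} - ∂_θ Γ^φ_{θ φ} + Γ^φ_{φ m} Γ^m_{θ θ} - Γ^φ_{θ m} Γ^m_{θ φ}
  = (0) - (-1/sin(θ)^2) + (0) - (1/tan(θ)^2) = 1
R_{θθ} = R^θ_{θ θ θ} + R^φ_{θ φ θ} = (0) + (1) = 1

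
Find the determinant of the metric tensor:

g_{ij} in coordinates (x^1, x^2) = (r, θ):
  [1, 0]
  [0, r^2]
For a 2×2 metric: det(g) = g_{11}·g_{22} - g_{12}·g_{21}
= (1)·(r^2) - (0)·(0)
= r^2 - 0
det(g) = r^2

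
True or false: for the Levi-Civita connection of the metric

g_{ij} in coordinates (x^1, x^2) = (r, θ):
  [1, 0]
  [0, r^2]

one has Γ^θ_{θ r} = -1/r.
Γ^θ_{θ r} = (1/2) g^{θθ} (∂_θ g_{θr} + ∂_r g_{θθ} - ∂_θ g_{θr}) = (1/2)(1/r^2)((0) + (2*r) - (0)) = 1/r
This differs from the proposed value -1/r.
False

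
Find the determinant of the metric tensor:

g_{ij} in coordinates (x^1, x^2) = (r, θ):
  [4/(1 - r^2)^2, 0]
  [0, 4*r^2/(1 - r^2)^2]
For a 2×2 metric: det(g) = g_{11}·g_{22} - g_{12}·g_{21}
= (4/(1 - r^2)^2)·(4*r^2/(1 - r^2)^2) - (0)·(0)
= 16*r^2/(1 - r^2)^4 - 0
det(g) = 16*r^2/(1 - r^2)^4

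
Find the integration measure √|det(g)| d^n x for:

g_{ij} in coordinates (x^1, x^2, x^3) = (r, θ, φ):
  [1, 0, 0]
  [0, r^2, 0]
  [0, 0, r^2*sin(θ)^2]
det(g) = r^4*sin(θ)^2
√|det(g)| = r^2*sin(θ) (taking 0 < θ < π so that |sin(θ)| = sin(θ))
Volume element: dV = r^2*sin(θ) dr dθ dφ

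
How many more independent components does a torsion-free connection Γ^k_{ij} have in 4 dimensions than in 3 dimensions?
Independent components in n dimensions: n × n(n+1)/2 = n^2(n+1)/2.
4D: 4 × 10 = 40
3D: 3 × 6 = 18
Difference = 40 - 18 = 22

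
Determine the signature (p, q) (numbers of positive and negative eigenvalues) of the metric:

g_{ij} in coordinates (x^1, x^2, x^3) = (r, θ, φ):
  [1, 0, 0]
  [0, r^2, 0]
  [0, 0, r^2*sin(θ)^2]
The metric is diagonal, so its eigenvalues are the diagonal entries: 1, r^2, r^2*sin(θ)^2 (at a generic point, where coordinate-dependent entries are positive).
3 positive, 0 negative.
(3, 0) - Riemannian (positive definite)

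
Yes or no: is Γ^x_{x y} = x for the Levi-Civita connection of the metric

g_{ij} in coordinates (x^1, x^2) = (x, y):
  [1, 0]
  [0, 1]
Γ^x_{x y} = (1/2) g^{xx} (∂_x g_{xy} + ∂_y g_{xx} - ∂_x g_{xy}) = (1/2)(1)((0) + (0) - (0)) = 0
This differs from the proposed value x.
No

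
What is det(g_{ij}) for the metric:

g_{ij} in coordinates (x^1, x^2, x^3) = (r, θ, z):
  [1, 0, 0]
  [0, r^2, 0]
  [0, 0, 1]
Diagonal metric: det(g) = g_{11}·g_{22}·g_{33}
= (1)·(r^2)·(1)
det(g) = r^2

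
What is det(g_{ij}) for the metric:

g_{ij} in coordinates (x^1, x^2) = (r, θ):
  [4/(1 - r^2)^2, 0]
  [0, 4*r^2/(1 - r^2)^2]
For a 2×2 metric: det(g) = g_{11}·g_{22} - g_{12}·g_{21}
= (4/(1 - r^2)^2)·(4*r^2/(1 - r^2)^2) - (0)·(0)
= 16*r^2/(1 - r^2)^4 - 0
det(g) = 16*r^2/(1 - r^2)^4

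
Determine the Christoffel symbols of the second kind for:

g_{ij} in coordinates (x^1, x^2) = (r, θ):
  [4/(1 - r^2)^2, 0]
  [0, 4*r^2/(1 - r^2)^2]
Using Γ^k_{ij} = (1/2) g^{km} (∂_i g_{mj} + ∂_j g_{mi} - ∂_m g_{ij}); the metric is diagonal, so only the m = k term contributes.
Non-zero symbols (using the symmetry Γ^k_{ij} = Γ^k_{ji}):
Γ^r_{r r} = (1/2) g^{rr} (∂_r g_{rr} + ∂_r g_{rr} - ∂_r g_{rr}) = (1/2)((1 - r^2)^2/4)((16*r/(1 - r^2)^3) + (16*r/(1 - r^2)^3) - (16*r/(1 - r^2)^3)) = 2*r/(1 - r^2)
Γ^r_{θ θ} = (1/2) g^{rr} (∂_θ g_{rθ} + ∂_θ g_{rθ} - ∂_r g_{θθ}) = (1/2)((1 - r^2)^2/4)((0) + (0) - (-8*(r^3 + r)/(r^2 - 1)^3)) = (r^3 + r)/(r^2 - 1)
Γ^θ_{r θ} = (1/2) g^{θθ} (∂_r g_{θθ} + ∂_θ g_{θr} - ∂_θ g_{rθ}) = (1/2)((1 - r^2)^2/(4*r^2))((-8*(r^3 + r)/(r^2 - 1)^3) + (0) - (0)) = (-r^2 - 1)/(r^3 - r)
All other Christoffel symbols are zero.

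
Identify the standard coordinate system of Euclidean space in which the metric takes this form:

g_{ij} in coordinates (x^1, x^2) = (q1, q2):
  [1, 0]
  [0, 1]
All components are constant and the metric is the identity, i.e. orthonormal rectilinear coordinates.
Cartesian (2D) coordinates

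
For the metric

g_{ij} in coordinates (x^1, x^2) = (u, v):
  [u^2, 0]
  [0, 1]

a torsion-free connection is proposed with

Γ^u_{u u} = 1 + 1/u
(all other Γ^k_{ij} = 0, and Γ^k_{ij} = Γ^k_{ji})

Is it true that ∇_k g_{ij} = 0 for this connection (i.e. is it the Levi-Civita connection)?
Using ∇_k g_{ij} = ∂_k g_{ij} - Γ^m_{ki} g_{mj} - Γ^m_{kj} g_{im}:
∇_u g_{uu} = (2*u) - (u^2 + u) - (u^2 + u) = -2*u^2 ≠ 0
So the connection is not metric compatible (it is not the Levi-Civita connection).
No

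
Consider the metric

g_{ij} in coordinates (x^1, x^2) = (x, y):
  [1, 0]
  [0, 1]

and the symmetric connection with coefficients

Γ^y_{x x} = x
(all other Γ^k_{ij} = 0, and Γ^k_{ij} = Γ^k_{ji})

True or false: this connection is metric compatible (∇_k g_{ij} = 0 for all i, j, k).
Using ∇_k g_{ij} = ∂_k g_{ij} - Γ^m_{ki} g_{mj} - Γ^m_{kj} g_{im}:
∇_x g_{xy} = (0) - (x) - (0) = -x ≠ 0
So the connection is not metric compatible (it is not the Levi-Civita connection).
False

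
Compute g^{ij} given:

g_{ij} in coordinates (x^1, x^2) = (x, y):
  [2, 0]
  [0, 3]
The metric is diagonal, so g^{ij} is diagonal with entries 1/g_{ii}: diag(1/2, 1/3).
g^{ij}:
  [1/2, 0]
  [0, 1/3]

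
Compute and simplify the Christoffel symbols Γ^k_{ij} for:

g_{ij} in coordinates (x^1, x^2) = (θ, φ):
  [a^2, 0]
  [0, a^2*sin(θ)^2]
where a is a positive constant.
Using Γ^k_{ij} = (1/2) g^{km} (∂_i g_{mj} + ∂_j g_{mi} - ∂_m g_{ij}); the metric is diagonal, so only the m = k term contributes.
Non-zero symbols (using the symmetry Γ^k_{ij} = Γ^k_{ji}):
Γ^θ_{φ φ} = (1/2) g^{θθ} (∂_φ g_{θφ} + ∂_φ g_{θφ} - ∂_θ g_{φφ}) = (1/2)(1/a^2)((0) + (0) - (a^2*sin(2*θ))) = -sin(2*θ)/2
Γ^φ_{θ φ} = (1/2) g^{φφ} (∂_θ g_{φφ} + ∂_φ g_{φθ} - ∂_φ g_{θφ}) = (1/2)(1/(a^2*sin(θ)^2))((a^2*sin(2*θ)) + (0) - (0)) = 1/tan(θ)
All other Christoffel symbols are zero.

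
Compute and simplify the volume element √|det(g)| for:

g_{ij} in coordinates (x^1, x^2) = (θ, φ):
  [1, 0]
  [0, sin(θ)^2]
det(g) = sin(θ)^2
√|det(g)| = sin(θ) (taking 0 < θ < π so that |sin(θ)| = sin(θ))
Volume element: dV = sin(θ) dθ dφ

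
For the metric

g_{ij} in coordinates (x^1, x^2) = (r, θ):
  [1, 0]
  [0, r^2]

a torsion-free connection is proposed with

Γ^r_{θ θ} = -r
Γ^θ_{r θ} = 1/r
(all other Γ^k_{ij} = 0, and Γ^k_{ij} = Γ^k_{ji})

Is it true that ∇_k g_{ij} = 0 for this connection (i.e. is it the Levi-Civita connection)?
Using ∇_k g_{ij} = ∂_k g_{ij} - Γ^m_{ki} g_{mj} - Γ^m_{kj} g_{im}:
e.g. ∇_r g_{θθ} = (2*r) - (r) - (r) = 0
Every component ∇_k g_{ij} vanishes: the connection is metric compatible.
Yes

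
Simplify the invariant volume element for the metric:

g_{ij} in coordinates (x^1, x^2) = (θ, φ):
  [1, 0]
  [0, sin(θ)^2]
det(g) = sin(θ)^2
√|det(g)| = sin(θ) (taking 0 < θ < π so that |sin(θ)| = sin(θ))
Volume element: dV = sin(θ) dθ dφ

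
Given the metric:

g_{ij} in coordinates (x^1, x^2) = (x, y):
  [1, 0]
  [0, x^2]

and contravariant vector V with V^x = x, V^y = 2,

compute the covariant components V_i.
V_i = g_{ij} V^j:
V_x = (1)(x) + (0)(2) = x
V_y = (0)(x) + (x^2)(2) = 2*x^2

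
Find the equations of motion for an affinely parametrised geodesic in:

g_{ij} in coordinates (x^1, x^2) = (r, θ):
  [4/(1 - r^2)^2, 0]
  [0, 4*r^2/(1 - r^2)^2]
Geodesic equation: d^2x^k/dλ^2 + Γ^k_{ij} (dx^i/dλ)(dx^j/dλ) = 0.
Non-zero Christoffel symbols:
Γ^r_{r r} = 2*r/(1 - r^2)
Γ^r_{θ θ} = (r^3 + r)/(r^2 - 1)
Γ^θ_{r θ} = (-r^2 - 1)/(r^3 - r)
Substituting (the symmetric pair Γ^k_{ij}, Γ^k_{ji} combines into a factor 2):
d^2r/dλ^2 + (2*r/(1 - r^2)) (dr/dλ)^2 + ((r^3 + r)/(r^2 - 1)) (dθ/dλ)^2 = 0
d^2θ/dλ^2 + ((-2*r^2 - 2)/(r^3 - r)) (dr/dλ)(dθ/dλ) = 0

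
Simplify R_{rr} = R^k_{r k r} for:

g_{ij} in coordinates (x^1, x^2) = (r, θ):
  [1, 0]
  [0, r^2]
Non-zero Christoffel symbols (Γ^k_{ij} = Γ^k_{ji}):
Γ^r_{θ θ} = -r
Γ^θ_{r θ} = 1/r
R^r_{r r r} = 0 (a repeated index in an antisymmetric pair)
R^θ_{r θ r} = ∂_θ Γ^θ_{r r} - ∂_r Γ^θ_{r θ} + Γ^θ_{θ m} Γ^m_{r r} - Γ^θ_{r m} Γ^m_{r θ}
  = (0) - (-1/r^2) + (0) - (1/r^2) = 0
R_{rr} = R^r_{r r r} + R^θ_{r θ r} = (0) + (0) = 0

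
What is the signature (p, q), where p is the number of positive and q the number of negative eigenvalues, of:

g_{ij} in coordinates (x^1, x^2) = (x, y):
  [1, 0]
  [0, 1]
The metric is diagonal, so its eigenvalues are the diagonal entries: 1, 1 (at a generic point, where coordinate-dependent entries are positive).
2 positive, 0 negative.
(2, 0) - Riemannian (positive definite)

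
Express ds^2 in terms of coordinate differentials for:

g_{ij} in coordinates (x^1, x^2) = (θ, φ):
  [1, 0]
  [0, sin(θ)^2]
ds^2 = g_{ij} dx^i dx^j; only the non-zero components contribute.
ds^2 = dθ^2 + sin(θ)^2 dφ^2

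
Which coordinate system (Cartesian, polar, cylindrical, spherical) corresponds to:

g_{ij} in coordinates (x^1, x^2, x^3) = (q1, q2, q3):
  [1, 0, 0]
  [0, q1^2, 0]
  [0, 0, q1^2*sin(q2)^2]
The line element ds^2 = dq1^2 + q1^2 dq2^2 + q1^2 sin(q2)^2 dq3^2 is dr^2 + r^2 dθ^2 + r^2 sin(θ)^2 dφ^2 with q1 = r, q2 = θ, q3 = φ.
spherical coordinates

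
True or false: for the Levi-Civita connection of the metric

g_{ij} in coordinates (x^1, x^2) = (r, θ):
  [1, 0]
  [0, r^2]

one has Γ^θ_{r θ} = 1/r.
Γ^θ_{r θ} = (1/2) g^{θθ} (∂_r g_{θθ} + ∂_θ g_{θr} - ∂_θ g_{rθ}) = (1/2)(1/r^2)((2*r) + (0) - (0)) = 1/r
This equals the proposed value 1/r.
True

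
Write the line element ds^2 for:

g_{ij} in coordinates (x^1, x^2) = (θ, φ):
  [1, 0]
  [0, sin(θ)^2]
ds^2 = g_{ij} dx^i dx^j; only the non-zero components contribute.
ds^2 = dθ^2 + sin(θ)^2 dφ^2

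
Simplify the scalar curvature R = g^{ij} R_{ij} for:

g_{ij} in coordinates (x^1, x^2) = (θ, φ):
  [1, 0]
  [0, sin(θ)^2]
Non-zero Christoffel symbols (Γ^k_{ij} = Γ^k_{ji}):
Γ^θ_{φ φ} = -sin(2*θ)/2
Γ^φ_{θ φ} = 1/tan(θ)
Ricci tensor (R_{ij} = R^k_{ikj}): R_{θθ} = 1, R_{θφ} = 0, R_{φφ} = sin(θ)^2
Inverse metric: g^{θθ} = 1, g^{φφ} = 1/sin(θ)^2
R = g^{ij} R_{ij} = (1)(1) + (1/sin(θ)^2)(sin(θ)^2) = 2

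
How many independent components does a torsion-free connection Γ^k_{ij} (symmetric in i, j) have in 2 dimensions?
Γ^k_{ij} has n choices for the upper index and n(n+1)/2 independent symmetric lower index pairs.
Total = 2 × 2×3/2 = 2 × 3 = 6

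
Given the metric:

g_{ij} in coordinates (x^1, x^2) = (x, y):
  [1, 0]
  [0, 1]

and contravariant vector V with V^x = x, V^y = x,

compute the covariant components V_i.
V_i = g_{ij} V^j:
V_x = (1)(x) + (0)(x) = x
V_y = (0)(x) + (1)(x) = x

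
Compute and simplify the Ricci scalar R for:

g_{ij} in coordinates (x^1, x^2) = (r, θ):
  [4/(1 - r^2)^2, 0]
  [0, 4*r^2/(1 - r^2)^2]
Non-zero Christoffel symbols (Γ^k_{ij} = Γ^k_{ji}):
Γ^r_{r r} = 2*r/(1 - r^2)
Γ^r_{θ θ} = (r^3 + r)/(r^2 - 1)
Γ^θ_{r θ} = (-r^2 - 1)/(r^3 - r)
Ricci tensor (R_{ij} = R^k_{ikj}): R_{rr} = -4/(r^2 - 1)^2, R_{rθ} = 0, R_{θθ} = -4*r^2/(r^2 - 1)^2
Inverse metric: g^{rr} = (1 - r^2)^2/4, g^{θθ} = (1 - r^2)^2/(4*r^2)
R = g^{ij} R_{ij} = ((1 - r^2)^2/4)(-4/(r^2 - 1)^2) + ((1 - r^2)^2/(4*r^2))(-4*r^2/(r^2 - 1)^2) = -2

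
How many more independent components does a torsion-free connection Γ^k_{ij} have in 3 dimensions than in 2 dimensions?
Independent components in n dimensions: n × n(n+1)/2 = n^2(n+1)/2.
3D: 3 × 6 = 18
2D: 2 × 3 = 6
Difference = 18 - 6 = 12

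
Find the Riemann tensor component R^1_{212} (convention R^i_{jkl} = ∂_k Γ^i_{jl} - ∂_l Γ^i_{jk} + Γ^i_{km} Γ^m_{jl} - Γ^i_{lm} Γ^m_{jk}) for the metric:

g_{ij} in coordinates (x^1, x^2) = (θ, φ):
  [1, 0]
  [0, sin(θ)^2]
Non-zero Christoffel symbols (Γ^k_{ij} = Γ^k_{ji}):
Γ^θ_{φ φ} = -sin(2*θ)/2
Γ^φ_{θ φ} = 1/tan(θ)
R^θ_{φ θ φ} = ∂_θ Γ^θ_{φ φ} - ∂_φ Γ^θ_{φ θ} + Γ^θ_{θ m} Γ^m_{φ φ} - Γ^θ_{φ m} Γ^m_{φ θ}
  = (-cos(2*θ)) - (0) + (0) - (-cos(θ)^2) = sin(θ)^2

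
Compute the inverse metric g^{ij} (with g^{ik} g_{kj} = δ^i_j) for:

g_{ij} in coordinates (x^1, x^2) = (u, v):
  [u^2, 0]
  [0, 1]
The metric is diagonal, so g^{ij} is diagonal with entries 1/g_{ii}: diag(1/(u^2), 1).
g^{ij}:
  [1/u^2, 0]
  [0, 1]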